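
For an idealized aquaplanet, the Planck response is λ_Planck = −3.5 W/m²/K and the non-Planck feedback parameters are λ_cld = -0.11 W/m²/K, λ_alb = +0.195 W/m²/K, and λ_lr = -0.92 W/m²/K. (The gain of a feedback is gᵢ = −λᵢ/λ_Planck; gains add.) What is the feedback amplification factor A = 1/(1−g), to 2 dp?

0.81

Convert to gains: g_cld = -0.11/3.5 = -0.03143; g_alb = 0.195/3.5 = 0.05571; g_lr = -0.92/3.5 = -0.2629.
Total gain g = -0.23862.
A = 1/(1 + 0.23862) = 0.81.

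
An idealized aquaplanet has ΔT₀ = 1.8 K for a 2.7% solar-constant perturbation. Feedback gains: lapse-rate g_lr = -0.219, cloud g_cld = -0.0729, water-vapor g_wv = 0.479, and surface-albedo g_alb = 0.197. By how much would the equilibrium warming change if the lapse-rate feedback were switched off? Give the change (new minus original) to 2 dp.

1.61 K

Original: g = 0.3841, ΔT = 1.8/(1−0.3841) = 2.9226 K.
Without lapse-rate: g' = 0.6031, ΔT' = 1.8/(1−0.6031) = 4.5351 K.
Change = 4.5351 − 2.9226 = 1.61 K.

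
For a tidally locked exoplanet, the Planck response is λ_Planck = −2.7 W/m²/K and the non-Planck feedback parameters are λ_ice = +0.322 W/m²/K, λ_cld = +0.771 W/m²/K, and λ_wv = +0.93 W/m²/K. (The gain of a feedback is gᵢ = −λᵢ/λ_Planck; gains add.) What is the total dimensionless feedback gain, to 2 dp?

Convert to gains: g_ice = 0.322/2.7 = 0.1193; g_cld = 0.771/2.7 = 0.2856; g_wv = 0.93/2.7 = 0.3444.
Total gain g = 0.7493.

0.75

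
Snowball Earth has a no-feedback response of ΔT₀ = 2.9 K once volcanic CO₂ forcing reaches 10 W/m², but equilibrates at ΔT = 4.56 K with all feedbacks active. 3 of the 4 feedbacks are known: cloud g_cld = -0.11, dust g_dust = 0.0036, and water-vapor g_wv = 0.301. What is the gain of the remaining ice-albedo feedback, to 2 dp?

Amplification A = ΔT/ΔT₀ = 4.56/2.9 = 1.572.
Total gain g = 1 − 1/A = 1 − 1/1.572 = 0.3639.
Known gains sum to -0.11 + 0.0036 + 0.301 = 0.1946.
g_ice = 0.3639 − 0.1946 = 0.17.

0.17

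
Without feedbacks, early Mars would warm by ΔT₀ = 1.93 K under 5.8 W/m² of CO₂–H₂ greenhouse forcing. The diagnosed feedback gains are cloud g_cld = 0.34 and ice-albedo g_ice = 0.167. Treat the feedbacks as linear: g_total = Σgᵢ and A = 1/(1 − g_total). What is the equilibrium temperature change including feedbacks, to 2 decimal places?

3.91 K

Total gain g = 0.34 + 0.167 = 0.507.
Amplification A = 1/(1 − 0.507) = 2.028.
ΔT = 1.93 × 2.028 = 3.91 K.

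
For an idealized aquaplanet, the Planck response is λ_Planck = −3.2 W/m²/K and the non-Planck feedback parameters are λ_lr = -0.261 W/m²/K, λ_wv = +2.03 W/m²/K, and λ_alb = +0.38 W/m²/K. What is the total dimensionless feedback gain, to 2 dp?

Convert to gains: g_lr = -0.261/3.2 = -0.08156; g_wv = 2.03/3.2 = 0.6344; g_alb = 0.38/3.2 = 0.1187.
Total gain g = 0.67154.

0.67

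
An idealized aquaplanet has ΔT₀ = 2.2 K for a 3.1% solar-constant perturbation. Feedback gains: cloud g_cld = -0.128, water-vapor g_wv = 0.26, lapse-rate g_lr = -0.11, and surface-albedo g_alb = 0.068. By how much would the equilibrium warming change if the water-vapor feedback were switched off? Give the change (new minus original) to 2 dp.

Original: g = 0.09, ΔT = 2.2/(1−0.09) = 2.4176 K.
Without water-vapor: g' = -0.17, ΔT' = 2.2/(1+0.17) = 1.8803 K.
Change = 1.8803 − 2.4176 = -0.54 K.

-0.54 K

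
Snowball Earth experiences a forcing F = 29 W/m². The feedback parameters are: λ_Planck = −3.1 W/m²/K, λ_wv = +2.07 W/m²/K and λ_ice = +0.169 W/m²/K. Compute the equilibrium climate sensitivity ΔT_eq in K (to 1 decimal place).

Net feedback parameter λ = (−3.1) + (+2.07) + (+0.169) = -0.861 W/m²/K.
ΔT = −F/λ = −29/(-0.861) = 33.7 K.

33.7 K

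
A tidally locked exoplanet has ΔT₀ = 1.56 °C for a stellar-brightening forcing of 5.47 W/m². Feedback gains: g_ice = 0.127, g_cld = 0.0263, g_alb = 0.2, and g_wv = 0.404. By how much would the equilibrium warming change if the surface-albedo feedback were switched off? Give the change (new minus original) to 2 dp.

-2.90 °C

Original: g = 0.7573, ΔT = 1.56/(1−0.7573) = 6.4277 °C.
Without surface-albedo: g' = 0.5573, ΔT' = 1.56/(1−0.5573) = 3.5238 °C.
Change = 3.5238 − 6.4277 = -2.90 °C.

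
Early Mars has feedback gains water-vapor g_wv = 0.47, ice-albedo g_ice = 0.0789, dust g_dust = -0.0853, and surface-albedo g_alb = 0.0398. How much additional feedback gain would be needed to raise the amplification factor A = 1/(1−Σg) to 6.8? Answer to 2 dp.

0.35

Current total gain = 0.5034.
Target gain for A = 6.8: g* = 1 − 1/6.8 = 0.8529.
Additional gain needed = 0.8529 − 0.5034 = 0.35.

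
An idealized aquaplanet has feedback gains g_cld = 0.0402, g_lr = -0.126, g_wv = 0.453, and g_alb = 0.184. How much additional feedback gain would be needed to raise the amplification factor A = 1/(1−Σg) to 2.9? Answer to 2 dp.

Current total gain = 0.5512.
Target gain for A = 2.9: g* = 1 − 1/2.9 = 0.6552.
Additional gain needed = 0.6552 − 0.5512 = 0.10.

0.10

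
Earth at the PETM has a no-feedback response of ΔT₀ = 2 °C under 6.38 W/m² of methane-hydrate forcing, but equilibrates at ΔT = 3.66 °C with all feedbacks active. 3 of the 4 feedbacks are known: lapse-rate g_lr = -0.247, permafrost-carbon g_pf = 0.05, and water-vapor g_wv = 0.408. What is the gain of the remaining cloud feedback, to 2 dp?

Amplification A = ΔT/ΔT₀ = 3.66/2 = 1.83.
Total gain g = 1 − 1/A = 1 − 1/1.83 = 0.4536.
Known gains sum to -0.247 + 0.05 + 0.408 = 0.211.
g_cld = 0.4536 − 0.211 = 0.24.

0.24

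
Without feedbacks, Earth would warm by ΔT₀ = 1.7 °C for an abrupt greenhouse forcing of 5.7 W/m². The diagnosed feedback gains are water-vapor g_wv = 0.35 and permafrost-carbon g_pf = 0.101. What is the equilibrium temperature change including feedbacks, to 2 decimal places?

Total gain g = 0.35 + 0.101 = 0.451.
Amplification A = 1/(1 − 0.451) = 1.821.
ΔT = 1.7 × 1.821 = 3.10 °C.

3.10 °C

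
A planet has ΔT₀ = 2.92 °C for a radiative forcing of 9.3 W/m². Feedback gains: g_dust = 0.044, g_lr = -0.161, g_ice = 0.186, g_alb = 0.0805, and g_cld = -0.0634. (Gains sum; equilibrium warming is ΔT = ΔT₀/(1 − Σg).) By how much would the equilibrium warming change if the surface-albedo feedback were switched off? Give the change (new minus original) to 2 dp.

-0.26 °C

Original: g = 0.0861, ΔT = 2.92/(1−0.0861) = 3.1951 °C.
Without surface-albedo: g' = 0.0056, ΔT' = 2.92/(1−0.0056) = 2.9364 °C.
Change = 2.9364 − 3.1951 = -0.26 °C.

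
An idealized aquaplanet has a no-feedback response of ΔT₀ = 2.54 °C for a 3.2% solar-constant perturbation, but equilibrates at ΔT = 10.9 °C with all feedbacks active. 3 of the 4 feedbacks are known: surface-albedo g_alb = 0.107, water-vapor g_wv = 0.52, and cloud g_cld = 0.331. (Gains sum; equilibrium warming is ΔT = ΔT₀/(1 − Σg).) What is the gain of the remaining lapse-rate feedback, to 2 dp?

-0.19

Amplification A = ΔT/ΔT₀ = 10.9/2.54 = 4.291.
Total gain g = 1 − 1/A = 1 − 1/4.291 = 0.767.
Known gains sum to 0.107 + 0.52 + 0.331 = 0.958.
g_lr = 0.767 − 0.958 = -0.19.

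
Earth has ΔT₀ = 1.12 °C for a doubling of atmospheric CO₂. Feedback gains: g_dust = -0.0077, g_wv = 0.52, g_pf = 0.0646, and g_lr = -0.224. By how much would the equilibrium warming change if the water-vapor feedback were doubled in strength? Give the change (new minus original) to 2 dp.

7.08 °C

Original: g = 0.3529, ΔT = 1.12/(1−0.3529) = 1.7308 °C.
With doubled water-vapor: g' = 0.8729, ΔT' = 1.12/(1−0.8729) = 8.8120 °C.
Change = 8.8120 − 1.7308 = 7.08 °C.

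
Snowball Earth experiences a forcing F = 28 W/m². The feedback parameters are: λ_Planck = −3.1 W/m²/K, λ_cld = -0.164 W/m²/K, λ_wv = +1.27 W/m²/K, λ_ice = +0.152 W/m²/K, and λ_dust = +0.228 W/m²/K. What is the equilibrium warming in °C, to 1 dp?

17.3 °C

Net feedback parameter λ = (−3.1) + (-0.164) + (+1.27) + (+0.152) + (+0.228) = -1.614 W/m²/K.
ΔT = −F/λ = −28/(-1.614) = 17.3 °C.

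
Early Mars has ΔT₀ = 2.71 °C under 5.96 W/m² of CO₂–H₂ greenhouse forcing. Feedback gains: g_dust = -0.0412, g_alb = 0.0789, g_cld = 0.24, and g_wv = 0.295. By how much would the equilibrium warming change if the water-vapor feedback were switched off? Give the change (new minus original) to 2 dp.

-2.59 °C

Original: g = 0.5727, ΔT = 2.71/(1−0.5727) = 6.3421 °C.
Without water-vapor: g' = 0.2777, ΔT' = 2.71/(1−0.2777) = 3.7519 °C.
Change = 3.7519 − 6.3421 = -2.59 °C.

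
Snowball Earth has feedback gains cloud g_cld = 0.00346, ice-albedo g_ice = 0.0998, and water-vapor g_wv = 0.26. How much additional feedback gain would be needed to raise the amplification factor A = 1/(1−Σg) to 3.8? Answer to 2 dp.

0.37

Current total gain = 0.36326.
Target gain for A = 3.8: g* = 1 − 1/3.8 = 0.7368.
Additional gain needed = 0.7368 − 0.36326 = 0.37.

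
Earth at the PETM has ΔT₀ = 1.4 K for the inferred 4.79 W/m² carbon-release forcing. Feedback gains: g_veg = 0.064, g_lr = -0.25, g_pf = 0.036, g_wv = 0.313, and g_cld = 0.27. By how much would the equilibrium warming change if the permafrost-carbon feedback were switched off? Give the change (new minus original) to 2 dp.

Original: g = 0.433, ΔT = 1.4/(1−0.433) = 2.4691 K.
Without permafrost-carbon: g' = 0.397, ΔT' = 1.4/(1−0.397) = 2.3217 K.
Change = 2.3217 − 2.4691 = -0.15 K.

-0.15 K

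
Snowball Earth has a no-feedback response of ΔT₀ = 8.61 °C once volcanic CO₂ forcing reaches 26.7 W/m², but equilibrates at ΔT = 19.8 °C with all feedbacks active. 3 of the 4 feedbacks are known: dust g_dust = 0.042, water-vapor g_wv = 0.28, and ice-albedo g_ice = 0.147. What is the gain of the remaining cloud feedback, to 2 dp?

Amplification A = ΔT/ΔT₀ = 19.8/8.61 = 2.3.
Total gain g = 1 − 1/A = 1 − 1/2.3 = 0.5652.
Known gains sum to 0.042 + 0.28 + 0.147 = 0.469.
g_cld = 0.5652 − 0.469 = 0.10.

0.10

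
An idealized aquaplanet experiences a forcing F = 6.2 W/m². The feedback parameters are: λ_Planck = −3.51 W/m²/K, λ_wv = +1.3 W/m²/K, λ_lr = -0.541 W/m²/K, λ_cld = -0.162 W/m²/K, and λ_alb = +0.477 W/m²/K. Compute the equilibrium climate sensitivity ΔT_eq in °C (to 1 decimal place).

2.5 °C

Net feedback parameter λ = (−3.51) + (+1.3) + (-0.541) + (-0.162) + (+0.477) = -2.436 W/m²/K.
ΔT = −F/λ = −6.2/(-2.436) = 2.5 °C.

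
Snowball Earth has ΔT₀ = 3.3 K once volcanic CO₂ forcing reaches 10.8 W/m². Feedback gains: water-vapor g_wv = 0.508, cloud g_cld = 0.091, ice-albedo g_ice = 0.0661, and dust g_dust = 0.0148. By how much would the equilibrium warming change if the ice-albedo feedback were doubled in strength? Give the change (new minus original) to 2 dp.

2.68 K

Original: g = 0.6799, ΔT = 3.3/(1−0.6799) = 10.3093 K.
With doubled ice-albedo: g' = 0.746, ΔT' = 3.3/(1−0.746) = 12.9921 K.
Change = 12.9921 − 10.3093 = 2.68 K.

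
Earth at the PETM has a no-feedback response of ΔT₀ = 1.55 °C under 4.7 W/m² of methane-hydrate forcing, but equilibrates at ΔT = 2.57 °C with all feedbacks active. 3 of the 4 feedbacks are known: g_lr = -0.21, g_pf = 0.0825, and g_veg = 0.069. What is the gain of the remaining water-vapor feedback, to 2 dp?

Amplification A = ΔT/ΔT₀ = 2.57/1.55 = 1.658.
Total gain g = 1 − 1/A = 1 − 1/1.658 = 0.3969.
Known gains sum to -0.21 + 0.0825 + 0.069 = -0.0585.
g_wv = 0.3969 + 0.0585 = 0.46.

0.46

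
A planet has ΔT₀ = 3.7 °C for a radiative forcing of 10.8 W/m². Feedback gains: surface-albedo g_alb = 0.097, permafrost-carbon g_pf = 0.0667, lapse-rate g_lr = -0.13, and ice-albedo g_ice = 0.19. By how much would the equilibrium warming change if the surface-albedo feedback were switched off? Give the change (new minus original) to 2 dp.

-0.53 °C

Original: g = 0.2237, ΔT = 3.7/(1−0.2237) = 4.7662 °C.
Without surface-albedo: g' = 0.1267, ΔT' = 3.7/(1−0.1267) = 4.2368 °C.
Change = 4.2368 − 4.7662 = -0.53 °C.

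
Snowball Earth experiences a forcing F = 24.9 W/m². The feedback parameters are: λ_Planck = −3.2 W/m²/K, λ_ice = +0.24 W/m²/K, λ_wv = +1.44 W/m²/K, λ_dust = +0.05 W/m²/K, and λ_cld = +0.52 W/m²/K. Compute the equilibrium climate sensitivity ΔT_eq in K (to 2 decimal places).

Net feedback parameter λ = (−3.2) + (+0.24) + (+1.44) + (+0.05) + (+0.52) = -0.95 W/m²/K.
ΔT = −F/λ = −24.9/(-0.95) = 26.21 K.

26.21 K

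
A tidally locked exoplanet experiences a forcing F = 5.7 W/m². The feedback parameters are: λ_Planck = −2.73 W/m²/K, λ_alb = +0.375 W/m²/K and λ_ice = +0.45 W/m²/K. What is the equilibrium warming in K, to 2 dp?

2.99 K

Net feedback parameter λ = (−2.73) + (+0.375) + (+0.45) = -1.905 W/m²/K.
ΔT = −F/λ = −5.7/(-1.905) = 2.99 K.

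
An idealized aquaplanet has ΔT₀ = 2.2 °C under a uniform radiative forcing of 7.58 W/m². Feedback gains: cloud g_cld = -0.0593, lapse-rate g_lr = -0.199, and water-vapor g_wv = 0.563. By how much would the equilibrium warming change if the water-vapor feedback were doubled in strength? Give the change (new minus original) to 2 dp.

Original: g = 0.3047, ΔT = 2.2/(1−0.3047) = 3.1641 °C.
With doubled water-vapor: g' = 0.8677, ΔT' = 2.2/(1−0.8677) = 16.6289 °C.
Change = 16.6289 − 3.1641 = 13.46 °C.

13.46 °C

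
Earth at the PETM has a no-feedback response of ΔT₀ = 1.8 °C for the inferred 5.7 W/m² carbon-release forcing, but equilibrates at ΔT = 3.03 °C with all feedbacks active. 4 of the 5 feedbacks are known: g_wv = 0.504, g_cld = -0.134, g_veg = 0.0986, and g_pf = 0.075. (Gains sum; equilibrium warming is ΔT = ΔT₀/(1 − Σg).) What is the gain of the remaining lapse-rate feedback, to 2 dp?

-0.14

Amplification A = ΔT/ΔT₀ = 3.03/1.8 = 1.683.
Total gain g = 1 − 1/A = 1 − 1/1.683 = 0.4058.
Known gains sum to 0.504 − 0.134 + 0.0986 + 0.075 = 0.5436.
g_lr = 0.4058 − 0.5436 = -0.14.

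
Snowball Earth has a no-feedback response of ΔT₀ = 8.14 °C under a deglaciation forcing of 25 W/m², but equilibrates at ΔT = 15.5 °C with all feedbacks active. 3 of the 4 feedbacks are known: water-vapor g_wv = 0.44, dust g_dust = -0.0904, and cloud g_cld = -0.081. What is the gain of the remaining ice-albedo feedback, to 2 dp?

Amplification A = ΔT/ΔT₀ = 15.5/8.14 = 1.904.
Total gain g = 1 − 1/A = 1 − 1/1.904 = 0.4748.
Known gains sum to 0.44 − 0.0904 − 0.081 = 0.2686.
g_ice = 0.4748 − 0.2686 = 0.21.

0.21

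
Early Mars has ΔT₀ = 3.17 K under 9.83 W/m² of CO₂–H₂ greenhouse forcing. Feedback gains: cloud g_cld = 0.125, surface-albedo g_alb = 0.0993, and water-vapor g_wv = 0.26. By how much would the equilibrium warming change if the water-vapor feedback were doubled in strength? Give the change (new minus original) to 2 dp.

Original: g = 0.4843, ΔT = 3.17/(1−0.4843) = 6.1470 K.
With doubled water-vapor: g' = 0.7443, ΔT' = 3.17/(1−0.7443) = 12.3973 K.
Change = 12.3973 − 6.1470 = 6.25 K.

6.25 K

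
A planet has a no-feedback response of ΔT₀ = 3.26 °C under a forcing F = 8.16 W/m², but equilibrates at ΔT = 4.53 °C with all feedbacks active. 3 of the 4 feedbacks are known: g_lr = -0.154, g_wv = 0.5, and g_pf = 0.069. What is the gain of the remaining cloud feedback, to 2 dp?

Amplification A = ΔT/ΔT₀ = 4.53/3.26 = 1.39.
Total gain g = 1 − 1/A = 1 − 1/1.39 = 0.2806.
Known gains sum to -0.154 + 0.5 + 0.069 = 0.415.
g_cld = 0.2806 − 0.415 = -0.13.

-0.13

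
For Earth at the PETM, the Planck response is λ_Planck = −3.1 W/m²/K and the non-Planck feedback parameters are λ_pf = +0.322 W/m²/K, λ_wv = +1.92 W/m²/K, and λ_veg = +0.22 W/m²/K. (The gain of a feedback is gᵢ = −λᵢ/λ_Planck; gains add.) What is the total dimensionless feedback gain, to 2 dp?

0.79

Convert to gains: g_pf = 0.322/3.1 = 0.1039; g_wv = 1.92/3.1 = 0.6194; g_veg = 0.22/3.1 = 0.07097.
Total gain g = 0.79427.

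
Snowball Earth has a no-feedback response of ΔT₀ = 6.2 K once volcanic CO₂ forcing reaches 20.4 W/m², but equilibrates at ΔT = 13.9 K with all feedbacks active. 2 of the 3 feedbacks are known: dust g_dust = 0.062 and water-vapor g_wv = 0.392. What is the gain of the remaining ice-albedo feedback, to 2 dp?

0.10

Amplification A = ΔT/ΔT₀ = 13.9/6.2 = 2.242.
Total gain g = 1 − 1/A = 1 − 1/2.242 = 0.554.
Known gains sum to 0.062 + 0.392 = 0.454.
g_ice = 0.554 − 0.454 = 0.10.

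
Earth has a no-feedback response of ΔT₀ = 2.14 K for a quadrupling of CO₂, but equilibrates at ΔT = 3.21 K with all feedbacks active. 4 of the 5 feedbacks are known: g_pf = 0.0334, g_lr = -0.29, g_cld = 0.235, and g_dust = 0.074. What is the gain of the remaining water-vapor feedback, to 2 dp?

Amplification A = ΔT/ΔT₀ = 3.21/2.14 = 1.5.
Total gain g = 1 − 1/A = 1 − 1/1.5 = 0.3333.
Known gains sum to 0.0334 − 0.29 + 0.235 + 0.074 = 0.0524.
g_wv = 0.3333 − 0.0524 = 0.28.

0.28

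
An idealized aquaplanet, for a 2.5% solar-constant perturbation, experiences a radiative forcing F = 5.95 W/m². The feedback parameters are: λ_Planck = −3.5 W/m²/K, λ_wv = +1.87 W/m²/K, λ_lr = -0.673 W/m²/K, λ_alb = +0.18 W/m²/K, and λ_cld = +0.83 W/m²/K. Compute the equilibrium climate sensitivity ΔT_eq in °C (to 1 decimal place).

4.6 °C

Net feedback parameter λ = (−3.5) + (+1.87) + (-0.673) + (+0.18) + (+0.83) = -1.293 W/m²/K.
ΔT = −F/λ = −5.95/(-1.293) = 4.6 °C.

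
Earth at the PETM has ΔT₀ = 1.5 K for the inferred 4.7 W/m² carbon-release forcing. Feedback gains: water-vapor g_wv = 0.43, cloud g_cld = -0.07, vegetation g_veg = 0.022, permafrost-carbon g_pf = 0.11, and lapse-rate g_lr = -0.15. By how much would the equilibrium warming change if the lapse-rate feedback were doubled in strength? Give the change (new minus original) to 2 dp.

Original: g = 0.342, ΔT = 1.5/(1−0.342) = 2.2796 K.
With doubled lapse-rate: g' = 0.192, ΔT' = 1.5/(1−0.192) = 1.8564 K.
Change = 1.8564 − 2.2796 = -0.42 K.

-0.42 K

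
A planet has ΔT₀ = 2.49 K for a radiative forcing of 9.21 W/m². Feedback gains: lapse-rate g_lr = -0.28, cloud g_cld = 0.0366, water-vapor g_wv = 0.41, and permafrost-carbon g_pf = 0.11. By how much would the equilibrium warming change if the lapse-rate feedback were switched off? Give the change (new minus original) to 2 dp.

2.17 K

Original: g = 0.2766, ΔT = 2.49/(1−0.2766) = 3.4421 K.
Without lapse-rate: g' = 0.5566, ΔT' = 2.49/(1−0.5566) = 5.6157 K.
Change = 5.6157 − 3.4421 = 2.17 K.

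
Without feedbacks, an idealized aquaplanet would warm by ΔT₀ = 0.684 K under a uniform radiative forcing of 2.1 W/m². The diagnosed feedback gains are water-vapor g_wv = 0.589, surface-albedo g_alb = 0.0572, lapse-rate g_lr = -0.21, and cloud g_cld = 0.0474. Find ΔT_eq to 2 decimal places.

1.32 K

Total gain g = 0.589 + 0.0572 − 0.21 + 0.0474 = 0.4836.
Amplification A = 1/(1 − 0.4836) = 1.936.
ΔT = 0.684 × 1.936 = 1.32 K.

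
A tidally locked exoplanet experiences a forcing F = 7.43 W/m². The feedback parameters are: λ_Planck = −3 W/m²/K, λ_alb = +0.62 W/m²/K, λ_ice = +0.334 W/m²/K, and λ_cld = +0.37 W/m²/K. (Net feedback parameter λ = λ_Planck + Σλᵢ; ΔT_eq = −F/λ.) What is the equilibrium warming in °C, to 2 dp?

Net feedback parameter λ = (−3) + (+0.62) + (+0.334) + (+0.37) = -1.676 W/m²/K.
ΔT = −F/λ = −7.43/(-1.676) = 4.43 °C.

4.43 °C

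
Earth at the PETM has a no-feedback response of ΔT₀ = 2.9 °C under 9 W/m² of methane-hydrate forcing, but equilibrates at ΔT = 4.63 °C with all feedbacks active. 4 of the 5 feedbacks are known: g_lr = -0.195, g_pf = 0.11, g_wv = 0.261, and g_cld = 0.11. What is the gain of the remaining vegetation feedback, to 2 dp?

Amplification A = ΔT/ΔT₀ = 4.63/2.9 = 1.597.
Total gain g = 1 − 1/A = 1 − 1/1.597 = 0.3738.
Known gains sum to -0.195 + 0.11 + 0.261 + 0.11 = 0.286.
g_veg = 0.3738 − 0.286 = 0.09.

0.09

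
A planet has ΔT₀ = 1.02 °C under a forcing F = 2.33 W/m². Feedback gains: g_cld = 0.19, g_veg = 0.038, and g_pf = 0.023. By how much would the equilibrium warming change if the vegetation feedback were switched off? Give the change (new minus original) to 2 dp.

-0.07 °C

Original: g = 0.251, ΔT = 1.02/(1−0.251) = 1.3618 °C.
Without vegetation: g' = 0.213, ΔT' = 1.02/(1−0.213) = 1.2961 °C.
Change = 1.2961 − 1.3618 = -0.07 °C.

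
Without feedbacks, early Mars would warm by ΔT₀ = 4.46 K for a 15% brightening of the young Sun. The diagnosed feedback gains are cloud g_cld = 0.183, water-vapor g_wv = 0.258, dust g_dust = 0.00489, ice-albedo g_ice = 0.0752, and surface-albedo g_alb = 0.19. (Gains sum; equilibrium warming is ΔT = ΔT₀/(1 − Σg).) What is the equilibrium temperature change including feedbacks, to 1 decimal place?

Total gain g = 0.183 + 0.258 + 0.00489 + 0.0752 + 0.19 = 0.71109.
Amplification A = 1/(1 − 0.71109) = 3.461.
ΔT = 4.46 × 3.461 = 15.4 K.

15.4 K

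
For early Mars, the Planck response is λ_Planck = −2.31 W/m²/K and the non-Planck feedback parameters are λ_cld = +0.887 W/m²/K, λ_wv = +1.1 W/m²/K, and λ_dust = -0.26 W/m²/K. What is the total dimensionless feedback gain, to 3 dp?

0.748

Convert to gains: g_cld = 0.887/2.31 = 0.384; g_wv = 1.1/2.31 = 0.4762; g_dust = -0.26/2.31 = -0.1126.
Total gain g = 0.7476.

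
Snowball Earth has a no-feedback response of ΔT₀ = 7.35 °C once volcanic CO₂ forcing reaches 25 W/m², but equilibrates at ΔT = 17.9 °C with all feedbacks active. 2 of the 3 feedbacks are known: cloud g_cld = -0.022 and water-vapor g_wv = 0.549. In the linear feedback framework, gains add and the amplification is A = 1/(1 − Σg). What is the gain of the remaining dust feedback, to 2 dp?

0.06

Amplification A = ΔT/ΔT₀ = 17.9/7.35 = 2.435.
Total gain g = 1 − 1/A = 1 − 1/2.435 = 0.5893.
Known gains sum to -0.022 + 0.549 = 0.527.
g_dust = 0.5893 − 0.527 = 0.06.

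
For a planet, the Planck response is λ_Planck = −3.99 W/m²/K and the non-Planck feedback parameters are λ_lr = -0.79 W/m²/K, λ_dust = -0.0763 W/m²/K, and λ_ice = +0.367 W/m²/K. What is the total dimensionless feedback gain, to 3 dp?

Convert to gains: g_lr = -0.79/3.99 = -0.198; g_dust = -0.0763/3.99 = -0.01912; g_ice = 0.367/3.99 = 0.09198.
Total gain g = -0.12514.

-0.125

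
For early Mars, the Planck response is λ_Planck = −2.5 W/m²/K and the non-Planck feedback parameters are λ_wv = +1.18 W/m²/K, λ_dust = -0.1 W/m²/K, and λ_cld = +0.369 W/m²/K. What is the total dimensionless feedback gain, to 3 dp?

Convert to gains: g_wv = 1.18/2.5 = 0.472; g_dust = -0.1/2.5 = -0.04; g_cld = 0.369/2.5 = 0.1476.
Total gain g = 0.5796.

0.580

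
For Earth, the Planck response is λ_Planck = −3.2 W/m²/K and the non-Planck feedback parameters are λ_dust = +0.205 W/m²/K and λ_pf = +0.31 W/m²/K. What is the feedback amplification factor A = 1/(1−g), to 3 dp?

1.192

Convert to gains: g_dust = 0.205/3.2 = 0.06406; g_pf = 0.31/3.2 = 0.09687.
Total gain g = 0.16093.
A = 1/(1 − 0.16093) = 1.192.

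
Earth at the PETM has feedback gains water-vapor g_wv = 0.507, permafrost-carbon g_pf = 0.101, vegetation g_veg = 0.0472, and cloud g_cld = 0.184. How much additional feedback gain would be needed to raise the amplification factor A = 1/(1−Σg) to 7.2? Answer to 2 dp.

Current total gain = 0.8392.
Target gain for A = 7.2: g* = 1 − 1/7.2 = 0.8611.
Additional gain needed = 0.8611 − 0.8392 = 0.02.

0.02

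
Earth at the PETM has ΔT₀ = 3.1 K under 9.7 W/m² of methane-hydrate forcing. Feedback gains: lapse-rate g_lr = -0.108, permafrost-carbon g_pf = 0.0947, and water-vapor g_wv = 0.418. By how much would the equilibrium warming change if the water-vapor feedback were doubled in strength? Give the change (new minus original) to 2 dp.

Original: g = 0.4047, ΔT = 3.1/(1−0.4047) = 5.2075 K.
With doubled water-vapor: g' = 0.8227, ΔT' = 3.1/(1−0.8227) = 17.4845 K.
Change = 17.4845 − 5.2075 = 12.28 K.

12.28 K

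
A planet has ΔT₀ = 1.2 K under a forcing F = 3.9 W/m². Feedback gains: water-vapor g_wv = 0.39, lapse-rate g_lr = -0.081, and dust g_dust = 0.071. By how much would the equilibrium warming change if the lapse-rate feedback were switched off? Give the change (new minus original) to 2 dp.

0.29 K

Original: g = 0.38, ΔT = 1.2/(1−0.38) = 1.9355 K.
Without lapse-rate: g' = 0.461, ΔT' = 1.2/(1−0.461) = 2.2263 K.
Change = 2.2263 − 1.9355 = 0.29 K.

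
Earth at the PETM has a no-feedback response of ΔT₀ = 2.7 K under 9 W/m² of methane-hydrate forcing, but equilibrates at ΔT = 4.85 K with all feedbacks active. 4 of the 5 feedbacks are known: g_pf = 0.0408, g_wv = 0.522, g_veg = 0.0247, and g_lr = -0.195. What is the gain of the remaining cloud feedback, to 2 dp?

0.05

Amplification A = ΔT/ΔT₀ = 4.85/2.7 = 1.796.
Total gain g = 1 − 1/A = 1 − 1/1.796 = 0.4432.
Known gains sum to 0.0408 + 0.522 + 0.0247 − 0.195 = 0.3925.
g_cld = 0.4432 − 0.3925 = 0.05.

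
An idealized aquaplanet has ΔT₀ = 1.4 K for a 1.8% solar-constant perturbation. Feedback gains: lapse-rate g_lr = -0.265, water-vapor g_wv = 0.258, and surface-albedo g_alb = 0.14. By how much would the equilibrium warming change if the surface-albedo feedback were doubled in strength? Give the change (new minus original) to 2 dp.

0.31 K

Original: g = 0.133, ΔT = 1.4/(1−0.133) = 1.6148 K.
With doubled surface-albedo: g' = 0.273, ΔT' = 1.4/(1−0.273) = 1.9257 K.
Change = 1.9257 − 1.6148 = 0.31 K.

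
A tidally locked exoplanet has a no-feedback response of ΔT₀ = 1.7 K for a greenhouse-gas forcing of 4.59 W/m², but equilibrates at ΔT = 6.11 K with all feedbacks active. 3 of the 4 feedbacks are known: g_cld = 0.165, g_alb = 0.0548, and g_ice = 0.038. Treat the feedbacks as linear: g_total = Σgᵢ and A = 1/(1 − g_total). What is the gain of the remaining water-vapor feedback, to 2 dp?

0.46

Amplification A = ΔT/ΔT₀ = 6.11/1.7 = 3.594.
Total gain g = 1 − 1/A = 1 − 1/3.594 = 0.7218.
Known gains sum to 0.165 + 0.0548 + 0.038 = 0.2578.
g_wv = 0.7218 − 0.2578 = 0.46.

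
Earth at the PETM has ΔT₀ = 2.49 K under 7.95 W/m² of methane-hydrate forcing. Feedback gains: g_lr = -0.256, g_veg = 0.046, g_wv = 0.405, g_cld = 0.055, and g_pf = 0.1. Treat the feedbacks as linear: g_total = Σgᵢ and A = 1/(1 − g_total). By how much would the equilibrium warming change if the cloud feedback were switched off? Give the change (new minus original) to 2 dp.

-0.30 K

Original: g = 0.35, ΔT = 2.49/(1−0.35) = 3.8308 K.
Without cloud: g' = 0.295, ΔT' = 2.49/(1−0.295) = 3.5319 K.
Change = 3.5319 − 3.8308 = -0.30 K.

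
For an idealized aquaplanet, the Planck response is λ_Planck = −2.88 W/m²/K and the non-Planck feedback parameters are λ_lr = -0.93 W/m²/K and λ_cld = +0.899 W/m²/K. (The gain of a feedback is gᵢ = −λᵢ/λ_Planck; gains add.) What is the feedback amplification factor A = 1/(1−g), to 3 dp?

Convert to gains: g_lr = -0.93/2.88 = -0.3229; g_cld = 0.899/2.88 = 0.3122.
Total gain g = -0.0107.
A = 1/(1 + 0.0107) = 0.989.

0.989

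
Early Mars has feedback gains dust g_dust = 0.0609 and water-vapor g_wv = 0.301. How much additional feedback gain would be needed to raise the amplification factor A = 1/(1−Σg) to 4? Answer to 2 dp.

0.39

Current total gain = 0.3619.
Target gain for A = 4: g* = 1 − 1/4 = 0.75.
Additional gain needed = 0.75 − 0.3619 = 0.39.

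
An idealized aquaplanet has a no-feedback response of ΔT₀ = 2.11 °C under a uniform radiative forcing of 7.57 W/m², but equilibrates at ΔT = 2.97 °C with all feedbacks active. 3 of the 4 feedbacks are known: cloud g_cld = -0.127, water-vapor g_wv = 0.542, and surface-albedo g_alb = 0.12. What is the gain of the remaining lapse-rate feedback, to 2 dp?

Amplification A = ΔT/ΔT₀ = 2.97/2.11 = 1.408.
Total gain g = 1 − 1/A = 1 − 1/1.408 = 0.2898.
Known gains sum to -0.127 + 0.542 + 0.12 = 0.535.
g_lr = 0.2898 − 0.535 = -0.25.

-0.25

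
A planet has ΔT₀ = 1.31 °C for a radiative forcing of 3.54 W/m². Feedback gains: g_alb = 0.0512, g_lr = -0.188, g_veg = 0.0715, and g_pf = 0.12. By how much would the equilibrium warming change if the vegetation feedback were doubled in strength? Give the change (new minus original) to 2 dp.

0.11 °C

Original: g = 0.0547, ΔT = 1.31/(1−0.0547) = 1.3858 °C.
With doubled vegetation: g' = 0.1262, ΔT' = 1.31/(1−0.1262) = 1.4992 °C.
Change = 1.4992 − 1.3858 = 0.11 °C.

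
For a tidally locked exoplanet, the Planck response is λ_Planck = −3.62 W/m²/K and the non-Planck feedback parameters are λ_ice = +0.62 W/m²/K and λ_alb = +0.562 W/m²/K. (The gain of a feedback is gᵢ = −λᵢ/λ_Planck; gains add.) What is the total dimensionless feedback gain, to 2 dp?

0.33

Convert to gains: g_ice = 0.62/3.62 = 0.1713; g_alb = 0.562/3.62 = 0.1552.
Total gain g = 0.3265.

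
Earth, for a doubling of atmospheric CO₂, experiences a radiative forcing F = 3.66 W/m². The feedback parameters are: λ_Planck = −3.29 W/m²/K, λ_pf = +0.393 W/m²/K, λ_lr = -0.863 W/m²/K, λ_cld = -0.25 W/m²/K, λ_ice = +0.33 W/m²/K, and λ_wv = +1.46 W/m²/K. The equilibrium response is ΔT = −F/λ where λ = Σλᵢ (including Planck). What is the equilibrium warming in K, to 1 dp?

Net feedback parameter λ = (−3.29) + (+0.393) + (-0.863) + (-0.25) + (+0.33) + (+1.46) = -2.22 W/m²/K.
ΔT = −F/λ = −3.66/(-2.22) = 1.6 K.

1.6 K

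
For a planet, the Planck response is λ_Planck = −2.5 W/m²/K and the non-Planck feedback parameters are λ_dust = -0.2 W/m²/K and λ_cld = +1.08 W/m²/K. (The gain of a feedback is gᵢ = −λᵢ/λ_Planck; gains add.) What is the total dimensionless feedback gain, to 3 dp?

Convert to gains: g_dust = -0.2/2.5 = -0.08; g_cld = 1.08/2.5 = 0.432.
Total gain g = 0.352.

0.352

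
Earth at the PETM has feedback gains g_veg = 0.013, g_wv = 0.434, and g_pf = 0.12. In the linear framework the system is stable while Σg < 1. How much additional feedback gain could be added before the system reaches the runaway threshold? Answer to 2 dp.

0.43

Current total gain = 0.013 + 0.434 + 0.12 = 0.567.
Margin to runaway = 1 − 0.567 = 0.43.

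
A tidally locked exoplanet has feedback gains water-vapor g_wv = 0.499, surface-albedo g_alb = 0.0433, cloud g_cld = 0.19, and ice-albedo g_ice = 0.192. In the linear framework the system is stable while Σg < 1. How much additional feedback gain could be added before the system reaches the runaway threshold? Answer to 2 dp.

Current total gain = 0.499 + 0.0433 + 0.19 + 0.192 = 0.9243.
Margin to runaway = 1 − 0.9243 = 0.08.

0.08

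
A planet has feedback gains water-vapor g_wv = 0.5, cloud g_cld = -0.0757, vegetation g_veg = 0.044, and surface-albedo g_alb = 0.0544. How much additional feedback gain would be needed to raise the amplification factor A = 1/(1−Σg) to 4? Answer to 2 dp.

0.23

Current total gain = 0.5227.
Target gain for A = 4: g* = 1 − 1/4 = 0.75.
Additional gain needed = 0.75 − 0.5227 = 0.23.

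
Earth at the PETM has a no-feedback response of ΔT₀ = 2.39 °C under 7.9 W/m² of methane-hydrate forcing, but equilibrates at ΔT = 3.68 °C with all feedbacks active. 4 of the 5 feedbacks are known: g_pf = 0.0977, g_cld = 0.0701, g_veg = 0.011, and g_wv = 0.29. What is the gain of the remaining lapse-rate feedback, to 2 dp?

Amplification A = ΔT/ΔT₀ = 3.68/2.39 = 1.54.
Total gain g = 1 − 1/A = 1 − 1/1.54 = 0.3506.
Known gains sum to 0.0977 + 0.0701 + 0.011 + 0.29 = 0.4688.
g_lr = 0.3506 − 0.4688 = -0.12.

-0.12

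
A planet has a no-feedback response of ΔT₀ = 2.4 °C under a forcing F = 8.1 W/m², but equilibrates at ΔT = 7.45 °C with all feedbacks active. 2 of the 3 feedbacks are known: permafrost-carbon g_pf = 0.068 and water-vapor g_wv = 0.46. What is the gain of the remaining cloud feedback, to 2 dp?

Amplification A = ΔT/ΔT₀ = 7.45/2.4 = 3.104.
Total gain g = 1 − 1/A = 1 − 1/3.104 = 0.6778.
Known gains sum to 0.068 + 0.46 = 0.528.
g_cld = 0.6778 − 0.528 = 0.15.

0.15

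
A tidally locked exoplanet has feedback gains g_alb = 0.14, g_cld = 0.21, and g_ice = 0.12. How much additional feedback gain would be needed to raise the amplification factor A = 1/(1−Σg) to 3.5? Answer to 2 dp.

Current total gain = 0.47.
Target gain for A = 3.5: g* = 1 − 1/3.5 = 0.7143.
Additional gain needed = 0.7143 − 0.47 = 0.24.

0.24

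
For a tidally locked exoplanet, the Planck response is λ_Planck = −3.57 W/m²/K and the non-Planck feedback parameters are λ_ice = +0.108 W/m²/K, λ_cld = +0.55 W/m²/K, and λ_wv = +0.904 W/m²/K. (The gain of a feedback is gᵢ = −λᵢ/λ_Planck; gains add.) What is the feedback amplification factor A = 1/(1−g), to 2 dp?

1.78

Convert to gains: g_ice = 0.108/3.57 = 0.03025; g_cld = 0.55/3.57 = 0.1541; g_wv = 0.904/3.57 = 0.2532.
Total gain g = 0.43755.
A = 1/(1 − 0.43755) = 1.78.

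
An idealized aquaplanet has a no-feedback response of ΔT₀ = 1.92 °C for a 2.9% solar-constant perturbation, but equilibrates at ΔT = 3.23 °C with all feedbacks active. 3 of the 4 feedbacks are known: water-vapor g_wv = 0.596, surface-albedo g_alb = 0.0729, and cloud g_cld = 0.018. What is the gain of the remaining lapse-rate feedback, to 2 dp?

-0.28

Amplification A = ΔT/ΔT₀ = 3.23/1.92 = 1.682.
Total gain g = 1 − 1/A = 1 − 1/1.682 = 0.4055.
Known gains sum to 0.596 + 0.0729 + 0.018 = 0.6869.
g_lr = 0.4055 − 0.6869 = -0.28.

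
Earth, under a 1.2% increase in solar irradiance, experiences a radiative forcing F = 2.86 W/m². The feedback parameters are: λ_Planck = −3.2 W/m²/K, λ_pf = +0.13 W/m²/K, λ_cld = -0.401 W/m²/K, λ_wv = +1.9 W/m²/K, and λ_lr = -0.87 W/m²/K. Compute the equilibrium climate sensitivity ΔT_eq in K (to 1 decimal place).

1.2 K

Net feedback parameter λ = (−3.2) + (+0.13) + (-0.401) + (+1.9) + (-0.87) = -2.441 W/m²/K.
ΔT = −F/λ = −2.86/(-2.441) = 1.2 K.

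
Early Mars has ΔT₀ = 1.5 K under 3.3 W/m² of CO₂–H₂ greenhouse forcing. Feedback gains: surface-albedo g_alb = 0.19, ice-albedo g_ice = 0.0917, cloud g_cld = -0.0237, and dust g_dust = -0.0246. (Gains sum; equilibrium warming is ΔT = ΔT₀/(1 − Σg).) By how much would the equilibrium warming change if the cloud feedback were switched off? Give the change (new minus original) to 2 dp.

Original: g = 0.2334, ΔT = 1.5/(1−0.2334) = 1.9567 K.
Without cloud: g' = 0.2571, ΔT' = 1.5/(1−0.2571) = 2.0191 K.
Change = 2.0191 − 1.9567 = 0.06 K.

0.06 K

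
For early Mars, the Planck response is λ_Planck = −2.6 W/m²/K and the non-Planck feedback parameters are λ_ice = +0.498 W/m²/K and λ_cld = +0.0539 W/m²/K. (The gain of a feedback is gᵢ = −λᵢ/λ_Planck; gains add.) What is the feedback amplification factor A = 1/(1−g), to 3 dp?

Convert to gains: g_ice = 0.498/2.6 = 0.1915; g_cld = 0.0539/2.6 = 0.02073.
Total gain g = 0.21223.
A = 1/(1 − 0.21223) = 1.269.

1.269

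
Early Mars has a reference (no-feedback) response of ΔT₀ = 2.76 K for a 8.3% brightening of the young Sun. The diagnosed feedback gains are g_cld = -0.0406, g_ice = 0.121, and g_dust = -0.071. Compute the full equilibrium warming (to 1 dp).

Total gain g = -0.0406 + 0.121 − 0.071 = 0.0094.
Amplification A = 1/(1 − 0.0094) = 1.009.
ΔT = 2.76 × 1.009 = 2.8 K.

2.8 K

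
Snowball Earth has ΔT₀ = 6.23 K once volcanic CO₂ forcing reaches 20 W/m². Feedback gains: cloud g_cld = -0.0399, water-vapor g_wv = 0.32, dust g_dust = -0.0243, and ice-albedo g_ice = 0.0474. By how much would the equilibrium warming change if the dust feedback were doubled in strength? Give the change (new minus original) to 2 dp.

Original: g = 0.3032, ΔT = 6.23/(1−0.3032) = 8.9409 K.
With doubled dust: g' = 0.2789, ΔT' = 6.23/(1−0.2789) = 8.6396 K.
Change = 8.6396 − 8.9409 = -0.30 K.

-0.30 K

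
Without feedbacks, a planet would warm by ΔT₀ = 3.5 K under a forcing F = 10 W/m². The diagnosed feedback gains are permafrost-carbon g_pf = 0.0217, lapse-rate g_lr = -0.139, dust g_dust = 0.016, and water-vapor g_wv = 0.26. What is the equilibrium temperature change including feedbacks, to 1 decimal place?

4.2 K

Total gain g = 0.0217 − 0.139 + 0.016 + 0.26 = 0.1587.
Amplification A = 1/(1 − 0.1587) = 1.189.
ΔT = 3.5 × 1.189 = 4.2 K.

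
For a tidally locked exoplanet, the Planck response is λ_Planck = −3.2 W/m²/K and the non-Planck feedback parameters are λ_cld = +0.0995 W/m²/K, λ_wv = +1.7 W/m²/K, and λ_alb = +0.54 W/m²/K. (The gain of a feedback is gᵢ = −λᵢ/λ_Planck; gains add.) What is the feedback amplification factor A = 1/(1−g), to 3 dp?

Convert to gains: g_cld = 0.0995/3.2 = 0.03109; g_wv = 1.7/3.2 = 0.5312; g_alb = 0.54/3.2 = 0.1688.
Total gain g = 0.73109.
A = 1/(1 − 0.73109) = 3.719.

3.719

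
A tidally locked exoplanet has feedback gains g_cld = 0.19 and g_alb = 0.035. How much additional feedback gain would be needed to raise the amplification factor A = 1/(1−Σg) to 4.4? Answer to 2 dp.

Current total gain = 0.225.
Target gain for A = 4.4: g* = 1 − 1/4.4 = 0.7727.
Additional gain needed = 0.7727 − 0.225 = 0.55.

0.55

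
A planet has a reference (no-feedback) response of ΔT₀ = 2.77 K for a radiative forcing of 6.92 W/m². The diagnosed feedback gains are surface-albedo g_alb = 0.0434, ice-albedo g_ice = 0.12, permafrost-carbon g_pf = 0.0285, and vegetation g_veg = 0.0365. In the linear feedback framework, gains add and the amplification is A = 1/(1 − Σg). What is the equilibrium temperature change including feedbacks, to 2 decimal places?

3.59 K

Total gain g = 0.0434 + 0.12 + 0.0285 + 0.0365 = 0.2284.
Amplification A = 1/(1 − 0.2284) = 1.296.
ΔT = 2.77 × 1.296 = 3.59 K.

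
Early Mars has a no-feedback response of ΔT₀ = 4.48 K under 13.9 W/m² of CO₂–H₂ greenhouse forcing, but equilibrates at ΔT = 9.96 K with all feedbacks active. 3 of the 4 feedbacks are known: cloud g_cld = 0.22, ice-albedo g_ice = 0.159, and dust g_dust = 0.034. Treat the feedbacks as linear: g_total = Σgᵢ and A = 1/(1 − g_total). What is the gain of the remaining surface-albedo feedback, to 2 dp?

Amplification A = ΔT/ΔT₀ = 9.96/4.48 = 2.223.
Total gain g = 1 − 1/A = 1 − 1/2.223 = 0.5502.
Known gains sum to 0.22 + 0.159 + 0.034 = 0.413.
g_alb = 0.5502 − 0.413 = 0.14.

0.14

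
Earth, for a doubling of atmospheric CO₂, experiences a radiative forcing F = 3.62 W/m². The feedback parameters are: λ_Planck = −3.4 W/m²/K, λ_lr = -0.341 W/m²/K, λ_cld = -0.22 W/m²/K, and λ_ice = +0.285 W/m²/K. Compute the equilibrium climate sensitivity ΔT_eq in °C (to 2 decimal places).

Net feedback parameter λ = (−3.4) + (-0.341) + (-0.22) + (+0.285) = -3.676 W/m²/K.
ΔT = −F/λ = −3.62/(-3.676) = 0.98 °C.

0.98 °C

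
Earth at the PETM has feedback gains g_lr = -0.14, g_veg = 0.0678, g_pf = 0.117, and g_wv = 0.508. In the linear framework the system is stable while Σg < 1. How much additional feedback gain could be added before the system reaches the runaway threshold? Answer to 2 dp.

0.45

Current total gain = -0.14 + 0.0678 + 0.117 + 0.508 = 0.5528.
Margin to runaway = 1 − 0.5528 = 0.45.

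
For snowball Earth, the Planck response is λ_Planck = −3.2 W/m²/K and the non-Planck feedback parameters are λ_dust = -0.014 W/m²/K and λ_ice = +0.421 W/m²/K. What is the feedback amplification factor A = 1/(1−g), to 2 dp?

1.15

Convert to gains: g_dust = -0.014/3.2 = -0.004375; g_ice = 0.421/3.2 = 0.1316.
Total gain g = 0.127225.
A = 1/(1 − 0.127225) = 1.15.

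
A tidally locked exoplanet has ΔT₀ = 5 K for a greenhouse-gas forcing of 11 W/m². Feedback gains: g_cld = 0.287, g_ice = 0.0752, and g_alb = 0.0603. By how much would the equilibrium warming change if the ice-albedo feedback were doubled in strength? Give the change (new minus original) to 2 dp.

1.30 K

Original: g = 0.4225, ΔT = 5/(1−0.4225) = 8.6580 K.
With doubled ice-albedo: g' = 0.4977, ΔT' = 5/(1−0.4977) = 9.9542 K.
Change = 9.9542 − 8.6580 = 1.30 K.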